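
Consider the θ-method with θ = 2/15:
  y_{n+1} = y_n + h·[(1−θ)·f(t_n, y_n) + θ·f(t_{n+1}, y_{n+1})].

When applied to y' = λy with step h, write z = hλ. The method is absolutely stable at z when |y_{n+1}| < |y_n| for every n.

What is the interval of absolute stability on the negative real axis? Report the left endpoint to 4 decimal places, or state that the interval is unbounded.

z∈(-2.7273,0).

With y'=λy (z=hλ):
  y_{n+1} = y_n + z·[13/15·y_n + 2/15·y_{n+1}] ⇒ (1 − 2/15z)y_{n+1} = (1 + 13/15z)y_n
  ⇒ R(z) = (1 + 13/15z)/(1 − 2/15z).

Need |R(x)|<1, x<0.
x=-1.17: |R|=0.0121
R=−1: 1+13/15x = −1+2/15x ⇒ -11/15x=2 ⇒ x=2/(-11/15)=-2.7273
Confirm numerically:
  x=-2.155: |R|=0.67400 <1
  x=-1.971: |R|=0.56082 <1
  x=-1.230: |R|=0.05670 <1
  x=-3.327: |R|=1.30466 >1
  x=-3.200: |R|=1.24299 >1
  x=-2.868: |R|=1.07465 >1
Stable set (-2.7273, 0).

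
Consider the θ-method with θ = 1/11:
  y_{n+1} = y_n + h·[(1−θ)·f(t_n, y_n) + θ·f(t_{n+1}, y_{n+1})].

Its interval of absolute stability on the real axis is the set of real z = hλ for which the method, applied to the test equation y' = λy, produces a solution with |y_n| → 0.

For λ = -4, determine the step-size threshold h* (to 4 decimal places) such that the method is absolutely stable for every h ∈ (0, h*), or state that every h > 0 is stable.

With y'=λy (z=hλ):
  y_{n+1} = y_n + z·[10/11·y_n + 1/11·y_{n+1}] ⇒ (1 − 1/11z)y_{n+1} = (1 + 10/11z)y_n
  ⇒ R(z) = (1 + 10/11z)/(1 − 1/11z).

Boundary: |R(x)|=1, x<0.
x=-0.79: |R|=0.2629
R=−1: 1+10/11x = −1+1/11x ⇒ -9/11x=2 ⇒ x=2/(-9/11)=-2.4444
Confirm numerically:
  x=-1.944: |R|=0.65204 <1
  x=-1.354: |R|=0.20560 <1
  x=-1.106: |R|=0.00496 <1
  x=-2.891: |R|=1.28932 >1
  x=-2.715: |R|=1.17754 >1
Interval (-2.4444, 0).

(-2.4444,0); λ=-4 ⇒ h* = (22/9)/4 = 0.6111.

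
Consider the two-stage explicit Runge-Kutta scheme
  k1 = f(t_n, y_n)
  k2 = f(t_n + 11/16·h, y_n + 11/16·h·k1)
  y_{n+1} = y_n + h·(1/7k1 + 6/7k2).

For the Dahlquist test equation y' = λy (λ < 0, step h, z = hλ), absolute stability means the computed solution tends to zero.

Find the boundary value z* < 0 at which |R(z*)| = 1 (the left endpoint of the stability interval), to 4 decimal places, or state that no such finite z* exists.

On y'=λy, z=hλ:
  k1=λy_n ⇒ h·k1=z·y_n;  k2=λ(1+11/16z)y_n ⇒ h·k2=z(1+11/16z)y_n
  y_{n+1}/y_n = 1 + 1/7z + 6/7z(1+11/16z) = 1 + z + 33/56z²
  so R(z) = 1 + z + 33/56z².

Find x<0 with |R(x)|<1.
x=-0.61: |R|=0.6093
R=1: x+33/56x²=0 ⇒ x=−56/33=-1.6970; min R=1−1/(4·33/56)=0.5758>−1
Confirm numerically:
  x=-1.428: |R|=0.77366 <1
  x=-0.962: |R|=0.58335 <1
  x=-0.938: |R|=0.58048 <1
  x=-0.877: |R|=0.57624 <1
  x=-1.939: |R|=1.27655 >1
  x=-1.771: |R|=1.07726 >1
  x=-1.742: |R|=1.04623 >1
Interval (-1.6970, 0).

left endpoint -1.6970.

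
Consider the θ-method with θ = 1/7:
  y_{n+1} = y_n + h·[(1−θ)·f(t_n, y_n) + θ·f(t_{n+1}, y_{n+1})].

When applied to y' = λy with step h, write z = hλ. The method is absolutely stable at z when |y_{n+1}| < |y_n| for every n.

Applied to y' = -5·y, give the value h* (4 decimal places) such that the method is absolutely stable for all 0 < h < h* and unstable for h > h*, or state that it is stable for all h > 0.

Test eqn y'=λy, z=hλ:
  y_{n+1} = y_n + z·[6/7·y_n + 1/7·y_{n+1}] ⇒ (1 − 1/7z)y_{n+1} = (1 + 6/7z)y_n
  Hence R(z) = (1 + 6/7z)/(1 − 1/7z).

Solve |R(x)|<1 on ℝ⁻.
x=-1.57: |R|=0.2824
R=−1: 1+6/7x = −1+1/7x ⇒ -5/7x=2 ⇒ x=2/(-5/7)=-2.8000
Confirm numerically:
  x=-2.732: |R|=0.96506 <1
  x=-2.109: |R|=0.62070 <1
  x=-1.452: |R|=0.20256 <1
  x=-1.332: |R|=0.11906 <1
  x=-3.398: |R|=1.28756 >1
  x=-3.324: |R|=1.25378 >1
Interval (-2.8000, 0).

(-2.8000,0); λ=-5 ⇒ h* = (14/5)/5 = 0.5600.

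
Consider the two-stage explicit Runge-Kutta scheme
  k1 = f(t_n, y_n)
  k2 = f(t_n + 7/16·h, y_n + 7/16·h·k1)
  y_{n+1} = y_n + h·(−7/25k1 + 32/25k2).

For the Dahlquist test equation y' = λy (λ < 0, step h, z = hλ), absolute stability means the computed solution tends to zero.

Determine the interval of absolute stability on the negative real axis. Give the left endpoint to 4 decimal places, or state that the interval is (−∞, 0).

(-1.7857, 0).

With y'=λy (z=hλ):
  k1=λy_n ⇒ h·k1=z·y_n;  k2=λ(1+7/16z)y_n ⇒ h·k2=z(1+7/16z)y_n
  y_{n+1}/y_n = 1 − 7/25z + 32/25z(1+7/16z) = 1 + z + 14/25z²
  so R(z) = 1 + z + 14/25z².

Boundary: |R(x)|=1, x<0.
x=-0.65: |R|=0.5866
R=1: x+14/25x²=0 ⇒ x=−25/14=-1.7857; min R=1−1/(4·14/25)=0.5536>−1
Confirm numerically:
  x=-1.651: |R|=0.87545 <1
  x=-1.429: |R|=0.71454 <1
  x=-0.988: |R|=0.55864 <1
  x=-2.282: |R|=1.63421 >1
  x=-2.270: |R|=1.61562 >1
  x=-2.106: |R|=1.37773 >1
Interval (-1.7857, 0).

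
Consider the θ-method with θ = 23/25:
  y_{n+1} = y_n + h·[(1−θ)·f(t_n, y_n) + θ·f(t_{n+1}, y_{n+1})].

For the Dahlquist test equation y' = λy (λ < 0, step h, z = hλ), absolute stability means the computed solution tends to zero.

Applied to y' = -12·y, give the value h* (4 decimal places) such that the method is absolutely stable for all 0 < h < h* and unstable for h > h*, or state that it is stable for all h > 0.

unbounded; (−∞, 0). Any h>0 works for λ=-12.

Test eqn y'=λy, z=hλ:
  y_{n+1} = y_n + z·[2/25·y_n + 23/25·y_{n+1}] ⇒ (1 − 23/25z)y_{n+1} = (1 + 2/25z)y_n
  so R(z) = (1 + 2/25z)/(1 − 23/25z).

Solve |R(x)|<1 on ℝ⁻.
x=-0.96: |R|=0.4902
x=-2: |R|=0.2958
x=-10: |R|=0.0196
x=-100: |R|=0.0753
θ=23/25≥1/2 ⇒ |1+2/25x|<|1−23/25x| ∀x<0 ⇒ interval (−∞,0).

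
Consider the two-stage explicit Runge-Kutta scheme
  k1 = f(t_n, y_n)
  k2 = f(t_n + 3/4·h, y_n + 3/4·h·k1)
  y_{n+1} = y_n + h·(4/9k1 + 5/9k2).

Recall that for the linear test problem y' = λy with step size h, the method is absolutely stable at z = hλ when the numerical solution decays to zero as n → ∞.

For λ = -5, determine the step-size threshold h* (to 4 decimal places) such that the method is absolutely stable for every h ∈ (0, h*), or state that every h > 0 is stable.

(-2.4000,0); λ=-5 ⇒ h* = (12/5)/5 = 0.4800.

On y'=λy, z=hλ:
  k1=λy_n ⇒ h·k1=z·y_n;  k2=λ(1+3/4z)y_n ⇒ h·k2=z(1+3/4z)y_n
  y_{n+1}/y_n = 1 + 4/9z + 5/9z(1+3/4z) = 1 + z + 5/12z²
  Hence R(z) = 1 + z + 5/12z².

Find x<0 with |R(x)|<1.
x=-0.63: |R|=0.5354
R=1: x+5/12x²=0 ⇒ x=−12/5=-2.4000; min R=1−1/(4·5/12)=0.4000>−1
Confirm numerically:
  x=-2.367: |R|=0.96745 <1
  x=-2.175: |R|=0.79609 <1
  x=-1.965: |R|=0.64384 <1
  x=-1.228: |R|=0.40033 <1
  x=-2.994: |R|=1.74102 >1
  x=-2.700: |R|=1.33750 >1
  x=-2.686: |R|=1.32008 >1
Stable set (-2.4000, 0).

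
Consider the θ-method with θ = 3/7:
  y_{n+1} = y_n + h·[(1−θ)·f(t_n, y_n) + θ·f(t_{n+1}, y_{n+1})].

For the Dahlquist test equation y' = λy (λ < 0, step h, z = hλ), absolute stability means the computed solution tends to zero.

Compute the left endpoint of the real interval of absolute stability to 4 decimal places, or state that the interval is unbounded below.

left endpoint -14.0000.

Set f=λy, z=hλ:
  y_{n+1} = y_n + z·[4/7·y_n + 3/7·y_{n+1}] ⇒ (1 − 3/7z)y_{n+1} = (1 + 4/7z)y_n
  R(z) = (1 + 4/7z)/(1 − 3/7z).

Boundary: |R(x)|=1, x<0.
x=-1.31: |R|=0.1610
R=−1: 1+4/7x = −1+3/7x ⇒ -1/7x=2 ⇒ x=2/(-1/7)=-14.0000
Confirm numerically:
  x=-10.500: |R|=0.90909 <1
  x=-9.736: |R|=0.88224 <1
  x=-6.470: |R|=0.71488 <1
  x=-14.315: |R|=1.00631 >1
  x=-14.247: |R|=1.00497 >1
Interval (-14.0000, 0).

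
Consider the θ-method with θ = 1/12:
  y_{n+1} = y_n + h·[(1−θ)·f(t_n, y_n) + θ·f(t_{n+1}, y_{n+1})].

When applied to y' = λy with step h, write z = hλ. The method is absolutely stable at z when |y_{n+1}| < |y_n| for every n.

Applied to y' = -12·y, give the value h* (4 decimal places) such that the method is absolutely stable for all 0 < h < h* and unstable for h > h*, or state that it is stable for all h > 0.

(-2.4000,0); λ=-12 ⇒ h* = (12/5)/12 = 0.2000.

With y'=λy (z=hλ):
  y_{n+1} = y_n + z·[11/12·y_n + 1/12·y_{n+1}] ⇒ (1 − 1/12z)y_{n+1} = (1 + 11/12z)y_n
  so R(z) = (1 + 11/12z)/(1 − 1/12z).

Solve |R(x)|<1 on ℝ⁻.
x=-1.28: |R|=0.1566
R=−1: 1+11/12x = −1+1/12x ⇒ -5/6x=2 ⇒ x=2/(-5/6)=-2.4000
Confirm numerically:
  x=-2.241: |R|=0.88835 <1
  x=-1.939: |R|=0.66927 <1
  x=-0.999: |R|=0.07778 <1
  x=-2.722: |R|=1.21872 >1
  x=-2.537: |R|=1.09424 >1
Stable set (-2.4000, 0).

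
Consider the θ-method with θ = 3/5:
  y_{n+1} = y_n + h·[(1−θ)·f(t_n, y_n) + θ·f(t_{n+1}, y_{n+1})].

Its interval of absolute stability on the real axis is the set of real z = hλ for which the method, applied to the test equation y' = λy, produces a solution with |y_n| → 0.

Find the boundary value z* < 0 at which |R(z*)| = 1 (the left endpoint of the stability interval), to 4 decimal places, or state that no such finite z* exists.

With y'=λy (z=hλ):
  y_{n+1} = y_n + z·[2/5·y_n + 3/5·y_{n+1}] ⇒ (1 − 3/5z)y_{n+1} = (1 + 2/5z)y_n
  Hence R(z) = (1 + 2/5z)/(1 − 3/5z).

Need |R(x)|<1, x<0.
x=-0.35: |R|=0.7107
x=-2: |R|=0.0909
x=-10: |R|=0.4286
x=-100: |R|=0.6393
θ=3/5≥1/2 ⇒ |1+2/5x|<|1−3/5x| ∀x<0 ⇒ interval (−∞,0).

unbounded; (−∞, 0).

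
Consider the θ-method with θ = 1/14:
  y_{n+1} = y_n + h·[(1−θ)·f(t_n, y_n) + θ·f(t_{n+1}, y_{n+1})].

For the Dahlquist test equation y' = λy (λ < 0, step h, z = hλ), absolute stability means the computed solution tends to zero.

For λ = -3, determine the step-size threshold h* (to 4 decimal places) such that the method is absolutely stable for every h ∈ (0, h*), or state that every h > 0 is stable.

On y'=λy, z=hλ:
  y_{n+1} = y_n + z·[13/14·y_n + 1/14·y_{n+1}] ⇒ (1 − 1/14z)y_{n+1} = (1 + 13/14z)y_n
  R(z) = (1 + 13/14z)/(1 − 1/14z).

Boundary: |R(x)|=1, x<0.
x=-0.88: |R|=0.1720
R=−1: 1+13/14x = −1+1/14x ⇒ -6/7x=2 ⇒ x=2/(-6/7)=-2.3333
Confirm numerically:
  x=-1.961: |R|=0.72007 <1
  x=-1.880: |R|=0.65743 <1
  x=-1.420: |R|=0.28923 <1
  x=-1.038: |R|=0.03365 <1
  x=-2.891: |R|=1.39619 >1
  x=-2.793: |R|=1.32847 >1
  x=-2.513: |R|=1.13056 >1
Stable set (-2.3333, 0).

(-2.3333,0); λ=-3 ⇒ h* = (7/3)/3 = 0.7778.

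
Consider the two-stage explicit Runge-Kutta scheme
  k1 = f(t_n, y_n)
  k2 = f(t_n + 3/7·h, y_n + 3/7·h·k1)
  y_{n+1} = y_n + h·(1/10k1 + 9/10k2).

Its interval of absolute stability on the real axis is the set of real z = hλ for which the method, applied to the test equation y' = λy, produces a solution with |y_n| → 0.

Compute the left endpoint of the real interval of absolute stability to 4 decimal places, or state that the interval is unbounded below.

left endpoint -2.5926.

Test eqn y'=λy, z=hλ:
  k1=λy_n ⇒ h·k1=z·y_n;  k2=λ(1+3/7z)y_n ⇒ h·k2=z(1+3/7z)y_n
  y_{n+1}/y_n = 1 + 1/10z + 9/10z(1+3/7z) = 1 + z + 27/70z²
  ⇒ R(z) = 1 + z + 27/70z².

Boundary: |R(x)|=1, x<0.
x=-1.11: |R|=0.3652
R=1: x+27/70x²=0 ⇒ x=−70/27=-2.5926; min R=1−1/(4·27/70)=0.3519>−1
Confirm numerically:
  x=-2.230: |R|=0.68812 <1
  x=-2.133: |R|=0.62188 <1
  x=-1.435: |R|=0.35927 <1
  x=-1.372: |R|=0.35406 <1
  x=-2.776: |R|=1.19638 >1
  x=-2.639: |R|=1.04724 >1
So |R|<1 on (-2.5926, 0).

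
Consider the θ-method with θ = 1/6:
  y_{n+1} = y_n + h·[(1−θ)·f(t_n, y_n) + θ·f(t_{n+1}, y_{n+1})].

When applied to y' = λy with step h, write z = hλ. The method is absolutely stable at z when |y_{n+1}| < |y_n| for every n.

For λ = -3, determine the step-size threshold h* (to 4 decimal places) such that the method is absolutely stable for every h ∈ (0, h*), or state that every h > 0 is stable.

(-3.0000,0); λ=-3 ⇒ h* = (3)/3 = 1.0000.

With y'=λy (z=hλ):
  y_{n+1} = y_n + z·[5/6·y_n + 1/6·y_{n+1}] ⇒ (1 − 1/6z)y_{n+1} = (1 + 5/6z)y_n
  Hence R(z) = (1 + 5/6z)/(1 − 1/6z).

Need |R(x)|<1, x<0.
x=-0.38: |R|=0.6426
R=−1: 1+5/6x = −1+1/6x ⇒ -2/3x=2 ⇒ x=2/(-2/3)=-3.0000
Confirm numerically:
  x=-2.488: |R|=0.75872 <1
  x=-1.872: |R|=0.42683 <1
  x=-1.430: |R|=0.15478 <1
  x=-3.278: |R|=1.11985 >1
  x=-3.230: |R|=1.09967 >1
  x=-3.035: |R|=1.01550 >1
Interval (-3.0000, 0).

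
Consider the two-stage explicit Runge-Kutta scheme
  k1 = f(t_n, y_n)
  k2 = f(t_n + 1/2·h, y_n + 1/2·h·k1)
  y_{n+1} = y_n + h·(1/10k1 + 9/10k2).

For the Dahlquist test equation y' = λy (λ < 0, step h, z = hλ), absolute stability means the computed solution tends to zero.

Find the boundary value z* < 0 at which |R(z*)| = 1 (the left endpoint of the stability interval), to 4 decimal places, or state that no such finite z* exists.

With y'=λy (z=hλ):
  k1=λy_n ⇒ h·k1=z·y_n;  k2=λ(1+1/2z)y_n ⇒ h·k2=z(1+1/2z)y_n
  y_{n+1}/y_n = 1 + 1/10z + 9/10z(1+1/2z) = 1 + z + 9/20z²
  R(z) = 1 + z + 9/20z².

Need |R(x)|<1, x<0.
x=-1.57: |R|=0.5392
R=1: x+9/20x²=0 ⇒ x=−20/9=-2.2222; min R=1−1/(4·9/20)=0.4444>−1
Confirm numerically:
  x=-1.216: |R|=0.44940 <1
  x=-1.068: |R|=0.44528 <1
  x=-0.967: |R|=0.45379 <1
  x=-2.677: |R|=1.54785 >1
  x=-2.601: |R|=1.44334 >1
Interval (-2.2222, 0).

z* = -2.2222.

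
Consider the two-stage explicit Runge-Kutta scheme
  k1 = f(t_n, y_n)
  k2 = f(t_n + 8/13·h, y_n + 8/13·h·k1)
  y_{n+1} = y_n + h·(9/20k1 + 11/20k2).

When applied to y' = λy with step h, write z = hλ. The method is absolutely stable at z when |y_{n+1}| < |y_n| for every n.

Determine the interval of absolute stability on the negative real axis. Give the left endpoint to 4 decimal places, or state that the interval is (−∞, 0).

z∈(-2.9545,0).

With y'=λy (z=hλ):
  k1=λy_n ⇒ h·k1=z·y_n;  k2=λ(1+8/13z)y_n ⇒ h·k2=z(1+8/13z)y_n
  y_{n+1}/y_n = 1 + 9/20z + 11/20z(1+8/13z) = 1 + z + 22/65z²
  Hence R(z) = 1 + z + 22/65z².

Solve |R(x)|<1 on ℝ⁻.
x=-1.23: |R|=0.2821
R=1: x+22/65x²=0 ⇒ x=−65/22=-2.9545; min R=1−1/(4·22/65)=0.2614>−1
Confirm numerically:
  x=-2.487: |R|=0.60644 <1
  x=-1.868: |R|=0.31304 <1
  x=-1.698: |R|=0.27785 <1
  x=-3.274: |R|=1.35399 >1
  x=-3.248: |R|=1.32260 >1
Interval (-2.9545, 0).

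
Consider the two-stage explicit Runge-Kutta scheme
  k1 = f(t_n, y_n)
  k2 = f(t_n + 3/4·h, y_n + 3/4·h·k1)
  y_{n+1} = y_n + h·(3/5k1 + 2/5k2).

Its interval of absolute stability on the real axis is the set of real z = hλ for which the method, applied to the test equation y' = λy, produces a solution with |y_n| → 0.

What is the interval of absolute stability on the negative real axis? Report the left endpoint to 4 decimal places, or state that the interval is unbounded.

z∈(-3.3333,0).

Test eqn y'=λy, z=hλ:
  k1=λy_n ⇒ h·k1=z·y_n;  k2=λ(1+3/4z)y_n ⇒ h·k2=z(1+3/4z)y_n
  y_{n+1}/y_n = 1 + 3/5z + 2/5z(1+3/4z) = 1 + z + 3/10z²
  R(z) = 1 + z + 3/10z².

Need |R(x)|<1, x<0.
x=-0.93: |R|=0.3295
R=1: x+3/10x²=0 ⇒ x=−10/3=-3.3333; min R=1−1/(4·3/10)=0.1667>−1
Confirm numerically:
  x=-2.744: |R|=0.51486 <1
  x=-2.587: |R|=0.42077 <1
  x=-2.238: |R|=0.26459 <1
  x=-1.560: |R|=0.17008 <1
  x=-3.929: |R|=1.70211 >1
  x=-3.907: |R|=1.67239 >1
  x=-3.902: |R|=1.66568 >1
Interval (-3.3333, 0).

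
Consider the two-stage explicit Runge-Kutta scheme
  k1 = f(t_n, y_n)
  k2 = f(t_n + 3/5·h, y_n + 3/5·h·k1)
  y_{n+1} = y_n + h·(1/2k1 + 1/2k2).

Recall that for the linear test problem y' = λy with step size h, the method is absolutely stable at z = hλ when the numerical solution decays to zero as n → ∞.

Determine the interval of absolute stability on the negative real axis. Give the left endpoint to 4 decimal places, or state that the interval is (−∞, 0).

Set f=λy, z=hλ:
  k1=λy_n ⇒ h·k1=z·y_n;  k2=λ(1+3/5z)y_n ⇒ h·k2=z(1+3/5z)y_n
  y_{n+1}/y_n = 1 + 1/2z + 1/2z(1+3/5z) = 1 + z + 3/10z²
  so R(z) = 1 + z + 3/10z².

Solve |R(x)|<1 on ℝ⁻.
x=-1.6: |R|=0.1680
R=1: x+3/10x²=0 ⇒ x=−10/3=-3.3333; min R=1−1/(4·3/10)=0.1667>−1
Confirm numerically:
  x=-3.248: |R|=0.91685 <1
  x=-2.876: |R|=0.60541 <1
  x=-2.496: |R|=0.37300 <1
  x=-1.428: |R|=0.18376 <1
  x=-3.679: |R|=1.38151 >1
  x=-3.599: |R|=1.28684 >1
Interval (-3.3333, 0).

(-3.3333, 0).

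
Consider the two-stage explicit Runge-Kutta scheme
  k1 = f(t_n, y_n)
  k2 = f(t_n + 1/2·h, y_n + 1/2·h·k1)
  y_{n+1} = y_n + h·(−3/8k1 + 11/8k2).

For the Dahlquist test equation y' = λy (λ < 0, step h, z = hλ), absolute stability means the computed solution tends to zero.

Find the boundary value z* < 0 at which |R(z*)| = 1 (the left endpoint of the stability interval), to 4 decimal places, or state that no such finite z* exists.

Test eqn y'=λy, z=hλ:
  k1=λy_n ⇒ h·k1=z·y_n;  k2=λ(1+1/2z)y_n ⇒ h·k2=z(1+1/2z)y_n
  y_{n+1}/y_n = 1 − 3/8z + 11/8z(1+1/2z) = 1 + z + 11/16z²
  so R(z) = 1 + z + 11/16z².

Find x<0 with |R(x)|<1.
x=-1.4: |R|=0.9475
R=1: x+11/16x²=0 ⇒ x=−16/11=-1.4545; min R=1−1/(4·11/16)=0.6364>−1
Confirm numerically:
  x=-1.305: |R|=0.86583 <1
  x=-1.268: |R|=0.83738 <1
  x=-0.592: |R|=0.64894 <1
  x=-1.804: |R|=1.43341 >1
  x=-1.617: |R|=1.18060 >1
Interval (-1.4545, 0).

z* = -1.4545.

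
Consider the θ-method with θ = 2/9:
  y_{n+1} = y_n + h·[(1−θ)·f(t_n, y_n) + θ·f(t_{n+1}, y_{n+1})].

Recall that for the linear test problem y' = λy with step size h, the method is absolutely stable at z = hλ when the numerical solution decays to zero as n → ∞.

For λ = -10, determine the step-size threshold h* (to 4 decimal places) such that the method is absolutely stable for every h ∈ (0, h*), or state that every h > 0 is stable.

(-3.6000,0); λ=-10 ⇒ h* = (18/5)/10 = 0.3600.

With y'=λy (z=hλ):
  y_{n+1} = y_n + z·[7/9·y_n + 2/9·y_{n+1}] ⇒ (1 − 2/9z)y_{n+1} = (1 + 7/9z)y_n
  so R(z) = (1 + 7/9z)/(1 − 2/9z).

Boundary: |R(x)|=1, x<0.
x=-1.46: |R|=0.1023
R=−1: 1+7/9x = −1+2/9x ⇒ -5/9x=2 ⇒ x=2/(-5/9)=-3.6000
Confirm numerically:
  x=-3.442: |R|=0.95026 <1
  x=-2.934: |R|=0.77603 <1
  x=-1.776: |R|=0.27342 <1
  x=-3.780: |R|=1.05435 >1
  x=-3.687: |R|=1.02657 >1
Interval (-3.6000, 0).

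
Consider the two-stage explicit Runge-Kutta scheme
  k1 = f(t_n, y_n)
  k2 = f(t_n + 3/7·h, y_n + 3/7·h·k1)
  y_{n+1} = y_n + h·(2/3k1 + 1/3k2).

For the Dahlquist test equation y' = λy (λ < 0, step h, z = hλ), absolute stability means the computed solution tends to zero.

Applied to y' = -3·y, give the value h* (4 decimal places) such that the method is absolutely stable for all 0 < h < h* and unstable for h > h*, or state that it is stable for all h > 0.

(-7.0000,0); λ=-3 ⇒ h* = (7)/3 = 2.3333.

With y'=λy (z=hλ):
  k1=λy_n ⇒ h·k1=z·y_n;  k2=λ(1+3/7z)y_n ⇒ h·k2=z(1+3/7z)y_n
  y_{n+1}/y_n = 1 + 2/3z + 1/3z(1+3/7z) = 1 + z + 1/7z²
  so R(z) = 1 + z + 1/7z².

Solve |R(x)|<1 on ℝ⁻.
x=-0.6: |R|=0.4514
R=1: x+1/7x²=0 ⇒ x=−7=-7.0000; min R=1−1/(4·1/7)=-0.7500>−1
Confirm numerically:
  x=-6.453: |R|=0.49574 <1
  x=-6.153: |R|=0.25549 <1
  x=-4.906: |R|=0.46759 <1
  x=-4.493: |R|=0.60914 <1
  x=-7.431: |R|=1.45754 >1
  x=-7.137: |R|=1.13968 >1
So |R|<1 on (-7.0000, 0).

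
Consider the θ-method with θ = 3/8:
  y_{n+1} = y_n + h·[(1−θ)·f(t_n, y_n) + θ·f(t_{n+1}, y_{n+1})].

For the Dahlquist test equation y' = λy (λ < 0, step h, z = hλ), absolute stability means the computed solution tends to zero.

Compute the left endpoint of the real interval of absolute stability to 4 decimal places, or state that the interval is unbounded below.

z* = -8.0000.

On y'=λy, z=hλ:
  y_{n+1} = y_n + z·[5/8·y_n + 3/8·y_{n+1}] ⇒ (1 − 3/8z)y_{n+1} = (1 + 5/8z)y_n
  Hence R(z) = (1 + 5/8z)/(1 − 3/8z).

Find x<0 with |R(x)|<1.
x=-0.9: |R|=0.3271
R=−1: 1+5/8x = −1+3/8x ⇒ -1/4x=2 ⇒ x=2/(-1/4)=-8.0000
Confirm numerically:
  x=-7.061: |R|=0.93565 <1
  x=-5.772: |R|=0.82398 <1
  x=-4.505: |R|=0.67511 <1
  x=-8.341: |R|=1.02065 >1
  x=-8.027: |R|=1.00168 >1
Stable set (-8.0000, 0).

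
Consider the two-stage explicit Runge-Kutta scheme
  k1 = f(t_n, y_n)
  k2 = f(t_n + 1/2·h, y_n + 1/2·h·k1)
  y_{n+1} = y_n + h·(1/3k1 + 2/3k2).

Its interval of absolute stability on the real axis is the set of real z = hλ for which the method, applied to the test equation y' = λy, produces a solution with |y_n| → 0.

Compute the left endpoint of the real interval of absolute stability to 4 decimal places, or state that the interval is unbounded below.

With y'=λy (z=hλ):
  k1=λy_n ⇒ h·k1=z·y_n;  k2=λ(1+1/2z)y_n ⇒ h·k2=z(1+1/2z)y_n
  y_{n+1}/y_n = 1 + 1/3z + 2/3z(1+1/2z) = 1 + z + 1/3z²
  ⇒ R(z) = 1 + z + 1/3z².

Need |R(x)|<1, x<0.
x=-0.49: |R|=0.5900
R=1: x+1/3x²=0 ⇒ x=−3=-3.0000; min R=1−1/(4·1/3)=0.2500>−1
Confirm numerically:
  x=-2.908: |R|=0.91082 <1
  x=-2.213: |R|=0.41946 <1
  x=-1.533: |R|=0.25036 <1
  x=-1.354: |R|=0.25711 <1
  x=-3.388: |R|=1.43818 >1
  x=-3.287: |R|=1.31446 >1
  x=-3.140: |R|=1.14653 >1
Stable set (-3.0000, 0).

left endpoint -3.0000.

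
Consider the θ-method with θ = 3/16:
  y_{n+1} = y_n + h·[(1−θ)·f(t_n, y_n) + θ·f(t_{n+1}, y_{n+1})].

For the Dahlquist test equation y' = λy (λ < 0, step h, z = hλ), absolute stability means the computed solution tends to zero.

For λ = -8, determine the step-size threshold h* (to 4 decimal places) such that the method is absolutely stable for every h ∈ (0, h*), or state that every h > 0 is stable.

On y'=λy, z=hλ:
  y_{n+1} = y_n + z·[13/16·y_n + 3/16·y_{n+1}] ⇒ (1 − 3/16z)y_{n+1} = (1 + 13/16z)y_n
  so R(z) = (1 + 13/16z)/(1 − 3/16z).

Solve |R(x)|<1 on ℝ⁻.
x=-1.38: |R|=0.0963
R=−1: 1+13/16x = −1+3/16x ⇒ -5/8x=2 ⇒ x=2/(-5/8)=-3.2000
Confirm numerically:
  x=-3.135: |R|=0.97441 <1
  x=-2.171: |R|=0.54293 <1
  x=-1.499: |R|=0.17012 <1
  x=-3.764: |R|=1.20665 >1
  x=-3.330: |R|=1.05002 >1
  x=-3.280: |R|=1.03096 >1
Interval (-3.2000, 0).

(-3.2000,0); λ=-8 ⇒ h* = (16/5)/8 = 0.4000.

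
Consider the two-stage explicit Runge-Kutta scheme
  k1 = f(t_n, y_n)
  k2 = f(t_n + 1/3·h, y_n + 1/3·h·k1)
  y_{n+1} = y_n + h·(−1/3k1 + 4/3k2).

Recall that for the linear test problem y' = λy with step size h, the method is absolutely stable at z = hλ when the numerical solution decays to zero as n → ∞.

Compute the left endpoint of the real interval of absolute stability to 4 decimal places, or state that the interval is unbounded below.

z* = -2.2500.

With y'=λy (z=hλ):
  k1=λy_n ⇒ h·k1=z·y_n;  k2=λ(1+1/3z)y_n ⇒ h·k2=z(1+1/3z)y_n
  y_{n+1}/y_n = 1 − 1/3z + 4/3z(1+1/3z) = 1 + z + 4/9z²
  ⇒ R(z) = 1 + z + 4/9z².

Need |R(x)|<1, x<0.
x=-0.97: |R|=0.4482
R=1: x+4/9x²=0 ⇒ x=−9/4=-2.2500; min R=1−1/(4·4/9)=0.4375>−1
Confirm numerically:
  x=-2.171: |R|=0.92377 <1
  x=-1.809: |R|=0.64544 <1
  x=-0.919: |R|=0.45636 <1
  x=-2.656: |R|=1.47926 >1
  x=-2.640: |R|=1.45760 >1
  x=-2.582: |R|=1.38099 >1
Stable set (-2.2500, 0).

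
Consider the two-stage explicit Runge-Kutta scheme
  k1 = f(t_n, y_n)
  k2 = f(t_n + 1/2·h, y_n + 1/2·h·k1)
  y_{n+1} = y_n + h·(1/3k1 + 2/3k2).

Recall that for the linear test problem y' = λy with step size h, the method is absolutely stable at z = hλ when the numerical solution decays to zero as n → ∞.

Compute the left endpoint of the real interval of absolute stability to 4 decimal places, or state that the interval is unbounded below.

Set f=λy, z=hλ:
  k1=λy_n ⇒ h·k1=z·y_n;  k2=λ(1+1/2z)y_n ⇒ h·k2=z(1+1/2z)y_n
  y_{n+1}/y_n = 1 + 1/3z + 2/3z(1+1/2z) = 1 + z + 1/3z²
  ⇒ R(z) = 1 + z + 1/3z².

Find x<0 with |R(x)|<1.
x=-0.83: |R|=0.3996
R=1: x+1/3x²=0 ⇒ x=−3=-3.0000; min R=1−1/(4·1/3)=0.2500>−1
Confirm numerically:
  x=-2.909: |R|=0.91176 <1
  x=-2.781: |R|=0.79699 <1
  x=-2.571: |R|=0.63235 <1
  x=-3.342: |R|=1.38099 >1
  x=-3.217: |R|=1.23270 >1
  x=-3.131: |R|=1.13672 >1
Interval (-3.0000, 0).

z* = -3.0000.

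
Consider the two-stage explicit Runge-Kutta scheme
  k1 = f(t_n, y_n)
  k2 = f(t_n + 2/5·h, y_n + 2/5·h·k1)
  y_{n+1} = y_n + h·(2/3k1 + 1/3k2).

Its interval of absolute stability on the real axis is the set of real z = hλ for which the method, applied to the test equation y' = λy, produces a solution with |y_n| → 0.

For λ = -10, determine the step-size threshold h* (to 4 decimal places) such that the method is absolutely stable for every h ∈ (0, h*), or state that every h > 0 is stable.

(-7.5000,0); λ=-10 ⇒ h* = (15/2)/10 = 0.7500.

With y'=λy (z=hλ):
  k1=λy_n ⇒ h·k1=z·y_n;  k2=λ(1+2/5z)y_n ⇒ h·k2=z(1+2/5z)y_n
  y_{n+1}/y_n = 1 + 2/3z + 1/3z(1+2/5z) = 1 + z + 2/15z²
  so R(z) = 1 + z + 2/15z².

Find x<0 with |R(x)|<1.
x=-0.87: |R|=0.2309
R=1: x+2/15x²=0 ⇒ x=−15/2=-7.5000; min R=1−1/(4·2/15)=-0.8750>−1
Confirm numerically:
  x=-7.047: |R|=0.57436 <1
  x=-5.998: |R|=0.20120 <1
  x=-5.707: |R|=0.36435 <1
  x=-7.963: |R|=1.49158 >1
  x=-7.787: |R|=1.29798 >1
Interval (-7.5000, 0).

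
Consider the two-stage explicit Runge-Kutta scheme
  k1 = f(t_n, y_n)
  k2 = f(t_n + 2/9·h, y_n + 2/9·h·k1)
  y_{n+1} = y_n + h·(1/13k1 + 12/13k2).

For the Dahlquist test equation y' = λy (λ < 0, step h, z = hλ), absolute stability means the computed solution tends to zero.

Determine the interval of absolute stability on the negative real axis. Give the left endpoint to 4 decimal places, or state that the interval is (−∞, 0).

On y'=λy, z=hλ:
  k1=λy_n ⇒ h·k1=z·y_n;  k2=λ(1+2/9z)y_n ⇒ h·k2=z(1+2/9z)y_n
  y_{n+1}/y_n = 1 + 1/13z + 12/13z(1+2/9z) = 1 + z + 8/39z²
  ⇒ R(z) = 1 + z + 8/39z².

Solve |R(x)|<1 on ℝ⁻.
x=-0.93: |R|=0.2474
R=1: x+8/39x²=0 ⇒ x=−39/8=-4.8750; min R=1−1/(4·8/39)=-0.2188>−1
Confirm numerically:
  x=-4.413: |R|=0.58178 <1
  x=-3.640: |R|=0.07787 <1
  x=-2.584: |R|=0.21435 <1
  x=-2.010: |R|=0.18126 <1
  x=-5.398: |R|=1.57911 >1
  x=-5.115: |R|=1.25182 >1
Stable set (-4.8750, 0).

z∈(-4.8750,0).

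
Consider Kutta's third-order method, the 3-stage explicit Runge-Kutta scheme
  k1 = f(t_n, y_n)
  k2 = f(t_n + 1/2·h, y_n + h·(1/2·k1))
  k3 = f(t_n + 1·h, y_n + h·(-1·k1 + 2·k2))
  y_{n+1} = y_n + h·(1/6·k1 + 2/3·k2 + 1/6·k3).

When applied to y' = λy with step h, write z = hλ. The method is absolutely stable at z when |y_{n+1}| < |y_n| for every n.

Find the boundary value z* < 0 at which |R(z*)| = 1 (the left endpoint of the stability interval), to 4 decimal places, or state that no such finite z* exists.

z* = -2.5127.

On y'=λy, z=hλ:
  order 3, 3-stage ⇒ R(z)=1+z+z^2/2+z^3/6
  (e.g. R(-0.43)=0.64920, |R|=0.64920)

Boundary: |R(x)|=1, x<0.
x=-0.43: |R|=0.6492
|R(-1.8)|=0.1520 |R(-1.76)|=0.1198 |R(-1.58)|=0.0108
Bisect:
  x_lo=-2.9871 |R|=1.9678  x_hi=-0.1203 |R|=0.8866
  mid=-1.55369 |R|=0.02820 →hi
  mid=-2.27038 |R|=0.64355 →hi
  mid=-2.62872 |R|=1.20112 →lo
  mid=-2.44955 |R|=0.89907 →hi
  mid=-2.53913 |R|=1.04392 →lo
  mid=-2.49434 |R|=0.96999 →hi
  mid=-2.51674 |R|=1.00657 →lo
  ...
  [-2.51289,-2.51271] ⇒ x*=-2.5127
Stable set (-2.5127, 0).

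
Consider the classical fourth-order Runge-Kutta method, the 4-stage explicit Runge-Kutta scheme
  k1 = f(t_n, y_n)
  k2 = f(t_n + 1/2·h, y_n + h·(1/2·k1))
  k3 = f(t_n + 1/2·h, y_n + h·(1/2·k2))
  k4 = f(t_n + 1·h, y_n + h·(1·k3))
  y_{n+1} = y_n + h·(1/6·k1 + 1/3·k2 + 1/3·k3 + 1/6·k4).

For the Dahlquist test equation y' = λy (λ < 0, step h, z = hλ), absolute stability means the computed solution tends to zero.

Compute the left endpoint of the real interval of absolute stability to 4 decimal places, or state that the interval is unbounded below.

Set f=λy, z=hλ:
  order 4, 4-stage ⇒ R(z)=1+z+z^2/2+z^3/6+z^4/24
  (e.g. R(-1.13)=0.33590, |R|=0.33590)

Solve |R(x)|<1 on ℝ⁻.
x=-1.13: |R|=0.3359
|R(-2.29)|=0.4764 |R(-2.23)|=0.4386 |R(-1.14)|=0.3332
Bisect:
  x_lo=-3.6699 |R|=3.3844  x_hi=-0.2591 |R|=0.7717
  mid=-1.96452 |R|=0.32213 →hi
  mid=-2.81722 |R|=1.04921 →lo
  mid=-2.39087 |R|=0.55094 →hi
  mid=-2.60404 |R|=0.75939 →hi
  mid=-2.71063 |R|=0.89314 →hi
  mid=-2.76392 |R|=0.96826 →hi
  mid=-2.79057 |R|=1.00799 →lo
  mid=-2.77725 |R|=0.98794 →hi
  mid=-2.78391 |R|=0.99791 →hi
  mid=-2.78724 |R|=1.00294 →lo
  ...
  [-2.78537,-2.78516] ⇒ x*=-2.7853
Interval (-2.7853, 0).

z* = -2.7853.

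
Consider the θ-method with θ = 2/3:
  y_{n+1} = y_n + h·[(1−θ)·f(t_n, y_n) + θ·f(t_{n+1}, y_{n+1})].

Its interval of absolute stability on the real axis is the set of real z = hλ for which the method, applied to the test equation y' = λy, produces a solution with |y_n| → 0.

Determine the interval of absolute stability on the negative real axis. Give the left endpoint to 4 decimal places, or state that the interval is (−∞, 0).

interval (−∞, 0).

Test eqn y'=λy, z=hλ:
  y_{n+1} = y_n + z·[1/3·y_n + 2/3·y_{n+1}] ⇒ (1 − 2/3z)y_{n+1} = (1 + 1/3z)y_n
  Hence R(z) = (1 + 1/3z)/(1 − 2/3z).

Boundary: |R(x)|=1, x<0.
x=-0.53: |R|=0.6084
x=-2: |R|=0.1429
x=-10: |R|=0.3043
x=-100: |R|=0.4778
θ=2/3≥1/2 ⇒ |1+1/3x|<|1−2/3x| ∀x<0 ⇒ interval (−∞,0).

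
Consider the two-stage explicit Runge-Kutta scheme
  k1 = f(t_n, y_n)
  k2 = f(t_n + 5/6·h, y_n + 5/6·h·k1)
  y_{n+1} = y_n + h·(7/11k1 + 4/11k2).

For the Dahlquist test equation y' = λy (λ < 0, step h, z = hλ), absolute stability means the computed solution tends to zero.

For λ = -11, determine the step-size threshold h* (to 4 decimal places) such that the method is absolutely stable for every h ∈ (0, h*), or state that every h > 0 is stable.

With y'=λy (z=hλ):
  k1=λy_n ⇒ h·k1=z·y_n;  k2=λ(1+5/6z)y_n ⇒ h·k2=z(1+5/6z)y_n
  y_{n+1}/y_n = 1 + 7/11z + 4/11z(1+5/6z) = 1 + z + 10/33z²
  ⇒ R(z) = 1 + z + 10/33z².

Find x<0 with |R(x)|<1.
x=-0.73: |R|=0.4315
R=1: x+10/33x²=0 ⇒ x=−33/10=-3.3000; min R=1−1/(4·10/33)=0.1750>−1
Confirm numerically:
  x=-2.652: |R|=0.47924 <1
  x=-2.227: |R|=0.27589 <1
  x=-2.213: |R|=0.27105 <1
  x=-1.608: |R|=0.17553 <1
  x=-3.872: |R|=1.67115 >1
  x=-3.519: |R|=1.23353 >1
  x=-3.404: |R|=1.10728 >1
Stable set (-3.3000, 0).

(-3.3000,0); λ=-11 ⇒ h* = (33/10)/11 = 0.3000.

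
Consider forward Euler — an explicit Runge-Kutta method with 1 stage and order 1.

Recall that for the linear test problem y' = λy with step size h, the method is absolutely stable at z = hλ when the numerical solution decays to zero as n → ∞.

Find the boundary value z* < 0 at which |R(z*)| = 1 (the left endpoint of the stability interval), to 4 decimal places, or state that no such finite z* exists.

Set f=λy, z=hλ:
  order 1, 1-stage ⇒ R(z)=1+z
  (e.g. R(-1.65)=-0.65000, |R|=0.65000)

Solve |R(x)|<1 on ℝ⁻.
x=-1.65: |R|=0.6500
|R(-2.32)|=1.3200 |R(-1.64)|=0.6400 |R(-0.62)|=0.3800
Bisect:
  x_lo=-2.4213 |R|=1.4213  x_hi=-0.1453 |R|=0.8547
  mid=-1.28331 |R|=0.28331 →hi
  mid=-1.85231 |R|=0.85231 →hi
  mid=-2.13681 |R|=1.13681 →lo
  mid=-1.99456 |R|=0.99456 →hi
  mid=-2.06568 |R|=1.06568 →lo
  mid=-2.03012 |R|=1.03012 →lo
  mid=-2.01234 |R|=1.01234 →lo
  mid=-2.00345 |R|=1.00345 →lo
  mid=-1.99900 |R|=0.99900 →hi
  mid=-2.00122 |R|=1.00122 →lo
  ...
  [-2.00011,-1.99997] ⇒ x*=-2.0000
So |R|<1 on (-2.0000, 0).

z* = -2.0000.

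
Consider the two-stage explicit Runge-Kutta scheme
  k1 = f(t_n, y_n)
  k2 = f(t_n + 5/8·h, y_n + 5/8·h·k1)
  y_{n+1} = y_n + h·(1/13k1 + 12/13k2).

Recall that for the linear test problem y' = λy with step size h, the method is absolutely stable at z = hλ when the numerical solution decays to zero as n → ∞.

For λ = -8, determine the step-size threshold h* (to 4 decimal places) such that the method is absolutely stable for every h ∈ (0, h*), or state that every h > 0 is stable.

(-1.7333,0); λ=-8 ⇒ h* = (26/15)/8 = 0.2167.

Set f=λy, z=hλ:
  k1=λy_n ⇒ h·k1=z·y_n;  k2=λ(1+5/8z)y_n ⇒ h·k2=z(1+5/8z)y_n
  y_{n+1}/y_n = 1 + 1/13z + 12/13z(1+5/8z) = 1 + z + 15/26z²
  so R(z) = 1 + z + 15/26z².

Need |R(x)|<1, x<0.
x=-0.61: |R|=0.6047
R=1: x+15/26x²=0 ⇒ x=−26/15=-1.7333; min R=1−1/(4·15/26)=0.5667>−1
Confirm numerically:
  x=-1.657: |R|=0.92703 <1
  x=-1.536: |R|=0.82513 <1
  x=-1.199: |R|=0.63039 <1
  x=-1.042: |R|=0.58440 <1
  x=-2.293: |R|=1.74037 >1
  x=-2.237: |R|=1.65002 >1
  x=-2.093: |R|=1.43430 >1
Stable set (-1.7333, 0).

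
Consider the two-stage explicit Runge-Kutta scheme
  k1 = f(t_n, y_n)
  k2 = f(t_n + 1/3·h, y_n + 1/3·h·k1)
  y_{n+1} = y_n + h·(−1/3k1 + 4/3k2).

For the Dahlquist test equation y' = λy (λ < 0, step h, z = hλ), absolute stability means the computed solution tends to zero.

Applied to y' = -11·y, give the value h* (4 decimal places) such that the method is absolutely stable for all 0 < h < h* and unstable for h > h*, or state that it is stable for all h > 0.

(-2.2500,0); λ=-11 ⇒ h* = (9/4)/11 = 0.2045.

On y'=λy, z=hλ:
  k1=λy_n ⇒ h·k1=z·y_n;  k2=λ(1+1/3z)y_n ⇒ h·k2=z(1+1/3z)y_n
  y_{n+1}/y_n = 1 − 1/3z + 4/3z(1+1/3z) = 1 + z + 4/9z²
  so R(z) = 1 + z + 4/9z².

Find x<0 with |R(x)|<1.
x=-1.23: |R|=0.4424
R=1: x+4/9x²=0 ⇒ x=−9/4=-2.2500; min R=1−1/(4·4/9)=0.4375>−1
Confirm numerically:
  x=-1.265: |R|=0.44621 <1
  x=-1.241: |R|=0.44348 <1
  x=-1.046: |R|=0.44027 <1
  x=-0.970: |R|=0.44818 <1
  x=-2.799: |R|=1.68296 >1
  x=-2.714: |R|=1.55969 >1
  x=-2.441: |R|=1.20721 >1
Interval (-2.2500, 0).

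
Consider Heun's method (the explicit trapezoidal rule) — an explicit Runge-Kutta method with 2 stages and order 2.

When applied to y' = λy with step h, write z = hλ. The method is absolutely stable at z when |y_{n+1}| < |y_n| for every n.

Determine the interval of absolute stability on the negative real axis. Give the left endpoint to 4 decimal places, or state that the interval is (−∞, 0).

On y'=λy, z=hλ:
  order 2, 2-stage ⇒ R(z)=1+z+z^2/2
  (e.g. R(-1.23)=0.52645, |R|=0.52645)

Find x<0 with |R(x)|<1.
x=-1.23: |R|=0.5264
|R(-1.46)|=0.6058 |R(-1.09)|=0.5040 |R(-0.66)|=0.5578
Bisect:
  x_lo=-2.6309 |R|=1.8299  x_hi=-0.3490 |R|=0.7119
  mid=-1.48997 |R|=0.62003 →hi
  mid=-2.06044 |R|=1.06226 →lo
  mid=-1.77520 |R|=0.80047 →hi
  mid=-1.91782 |R|=0.92120 →hi
  mid=-1.98913 |R|=0.98919 →hi
  mid=-2.02478 |R|=1.02509 →lo
  mid=-2.00695 |R|=1.00698 →lo
  mid=-1.99804 |R|=0.99804 →hi
  mid=-2.00250 |R|=1.00250 →lo
  mid=-2.00027 |R|=1.00027 →lo
  ...
  [-2.00013,-1.99999] ⇒ x*=-2.0000
Interval (-2.0000, 0).

z∈(-2.0000,0).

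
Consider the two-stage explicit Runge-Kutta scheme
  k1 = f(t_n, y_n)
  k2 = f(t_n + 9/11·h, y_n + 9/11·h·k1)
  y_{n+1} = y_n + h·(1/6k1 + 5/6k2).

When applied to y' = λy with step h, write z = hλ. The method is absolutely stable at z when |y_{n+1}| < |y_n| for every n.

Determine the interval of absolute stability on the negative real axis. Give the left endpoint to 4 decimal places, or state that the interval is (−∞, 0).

(-1.4667, 0).

On y'=λy, z=hλ:
  k1=λy_n ⇒ h·k1=z·y_n;  k2=λ(1+9/11z)y_n ⇒ h·k2=z(1+9/11z)y_n
  y_{n+1}/y_n = 1 + 1/6z + 5/6z(1+9/11z) = 1 + z + 15/22z²
  so R(z) = 1 + z + 15/22z².

Find x<0 with |R(x)|<1.
x=-1.39: |R|=0.9273
R=1: x+15/22x²=0 ⇒ x=−22/15=-1.4667; min R=1−1/(4·15/22)=0.6333>−1
Confirm numerically:
  x=-1.322: |R|=0.86960 <1
  x=-1.291: |R|=0.84537 <1
  x=-1.283: |R|=0.83933 <1
  x=-0.613: |R|=0.64321 <1
  x=-1.931: |R|=1.61134 >1
  x=-1.824: |R|=1.44439 >1
  x=-1.592: |R|=1.13604 >1
Stable set (-1.4667, 0).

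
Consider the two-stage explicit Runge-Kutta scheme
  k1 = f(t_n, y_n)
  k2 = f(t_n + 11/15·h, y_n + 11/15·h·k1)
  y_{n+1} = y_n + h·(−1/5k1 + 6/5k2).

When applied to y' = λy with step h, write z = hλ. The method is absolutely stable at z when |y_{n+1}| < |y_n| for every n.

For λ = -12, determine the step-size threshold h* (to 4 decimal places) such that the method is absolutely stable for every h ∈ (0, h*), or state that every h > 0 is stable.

Set f=λy, z=hλ:
  k1=λy_n ⇒ h·k1=z·y_n;  k2=λ(1+11/15z)y_n ⇒ h·k2=z(1+11/15z)y_n
  y_{n+1}/y_n = 1 − 1/5z + 6/5z(1+11/15z) = 1 + z + 22/25z²
  Hence R(z) = 1 + z + 22/25z².

Find x<0 with |R(x)|<1.
x=-1.68: |R|=1.8037
R=1: x+22/25x²=0 ⇒ x=−25/22=-1.1364; min R=1−1/(4·22/25)=0.7159>−1
Confirm numerically:
  x=-1.006: |R|=0.88459 <1
  x=-0.958: |R|=0.84963 <1
  x=-0.947: |R|=0.84219 <1
  x=-0.709: |R|=0.73336 <1
  x=-1.524: |R|=1.51987 >1
  x=-1.351: |R|=1.25518 >1
  x=-1.287: |R|=1.17060 >1
Interval (-1.1364, 0).

(-1.1364,0); λ=-12 ⇒ h* = (25/22)/12 = 0.0947.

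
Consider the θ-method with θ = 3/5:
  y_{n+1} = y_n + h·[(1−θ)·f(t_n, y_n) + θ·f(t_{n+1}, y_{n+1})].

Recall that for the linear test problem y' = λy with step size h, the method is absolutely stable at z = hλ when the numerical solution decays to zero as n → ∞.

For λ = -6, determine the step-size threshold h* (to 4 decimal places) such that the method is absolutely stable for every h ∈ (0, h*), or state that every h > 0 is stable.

(−∞, 0) — no finite endpoint. Any h>0 works for λ=-6.

Test eqn y'=λy, z=hλ:
  y_{n+1} = y_n + z·[2/5·y_n + 3/5·y_{n+1}] ⇒ (1 − 3/5z)y_{n+1} = (1 + 2/5z)y_n
  Hence R(z) = (1 + 2/5z)/(1 − 3/5z).

Find x<0 with |R(x)|<1.
x=-1.4: |R|=0.2391
x=-2: |R|=0.0909
x=-10: |R|=0.4286
x=-100: |R|=0.6393
θ=3/5≥1/2 ⇒ |1+2/5x|<|1−3/5x| ∀x<0 ⇒ interval (−∞,0).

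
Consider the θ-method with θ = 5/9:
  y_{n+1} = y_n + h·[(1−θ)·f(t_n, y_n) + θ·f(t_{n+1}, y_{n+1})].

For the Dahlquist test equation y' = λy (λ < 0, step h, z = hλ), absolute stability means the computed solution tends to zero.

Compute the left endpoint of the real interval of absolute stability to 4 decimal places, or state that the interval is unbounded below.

(−∞, 0) — no finite endpoint.

On y'=λy, z=hλ:
  y_{n+1} = y_n + z·[4/9·y_n + 5/9·y_{n+1}] ⇒ (1 − 5/9z)y_{n+1} = (1 + 4/9z)y_n
  Hence R(z) = (1 + 4/9z)/(1 − 5/9z).

Solve |R(x)|<1 on ℝ⁻.
x=-0.41: |R|=0.6661
x=-2: |R|=0.0526
x=-10: |R|=0.5254
x=-100: |R|=0.7682
θ=5/9≥1/2 ⇒ |1+4/9x|<|1−5/9x| ∀x<0 ⇒ unbounded interval.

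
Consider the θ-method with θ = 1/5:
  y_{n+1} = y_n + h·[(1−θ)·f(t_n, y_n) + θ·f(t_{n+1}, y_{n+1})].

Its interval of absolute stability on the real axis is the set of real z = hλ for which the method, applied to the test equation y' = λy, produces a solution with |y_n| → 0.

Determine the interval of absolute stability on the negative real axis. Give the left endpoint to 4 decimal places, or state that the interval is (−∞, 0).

z∈(-3.3333,0).

On y'=λy, z=hλ:
  y_{n+1} = y_n + z·[4/5·y_n + 1/5·y_{n+1}] ⇒ (1 − 1/5z)y_{n+1} = (1 + 4/5z)y_n
  so R(z) = (1 + 4/5z)/(1 − 1/5z).

Need |R(x)|<1, x<0.
x=-1.4: |R|=0.0937
R=−1: 1+4/5x = −1+1/5x ⇒ -3/5x=2 ⇒ x=2/(-3/5)=-3.3333
Confirm numerically:
  x=-3.172: |R|=0.94077 <1
  x=-2.892: |R|=0.83224 <1
  x=-2.161: |R|=0.50887 <1
  x=-1.595: |R|=0.20925 <1
  x=-3.888: |R|=1.18722 >1
  x=-3.786: |R|=1.15456 >1
  x=-3.565: |R|=1.08114 >1
Interval (-3.3333, 0).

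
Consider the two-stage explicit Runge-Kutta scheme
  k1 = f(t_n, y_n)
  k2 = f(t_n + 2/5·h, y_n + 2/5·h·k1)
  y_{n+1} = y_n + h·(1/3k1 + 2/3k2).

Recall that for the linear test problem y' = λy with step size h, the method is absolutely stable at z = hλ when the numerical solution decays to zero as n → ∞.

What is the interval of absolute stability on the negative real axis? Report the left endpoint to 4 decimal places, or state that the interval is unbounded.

z∈(-3.7500,0).

With y'=λy (z=hλ):
  k1=λy_n ⇒ h·k1=z·y_n;  k2=λ(1+2/5z)y_n ⇒ h·k2=z(1+2/5z)y_n
  y_{n+1}/y_n = 1 + 1/3z + 2/3z(1+2/5z) = 1 + z + 4/15z²
  ⇒ R(z) = 1 + z + 4/15z².

Find x<0 with |R(x)|<1.
x=-0.81: |R|=0.3650
R=1: x+4/15x²=0 ⇒ x=−15/4=-3.7500; min R=1−1/(4·4/15)=0.0625>−1
Confirm numerically:
  x=-3.229: |R|=0.55138 <1
  x=-3.120: |R|=0.47584 <1
  x=-2.821: |R|=0.30114 <1
  x=-2.561: |R|=0.18799 <1
  x=-4.025: |R|=1.29517 >1
  x=-3.978: |R|=1.24186 >1
Stable set (-3.7500, 0).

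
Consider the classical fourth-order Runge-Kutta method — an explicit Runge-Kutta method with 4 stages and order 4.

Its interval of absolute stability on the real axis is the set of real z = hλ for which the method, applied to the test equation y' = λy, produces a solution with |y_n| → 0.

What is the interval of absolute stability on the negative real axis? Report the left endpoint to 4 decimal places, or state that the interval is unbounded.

z∈(-2.7853,0).

Set f=λy, z=hλ:
  order 4, 4-stage ⇒ R(z)=1+z+z^2/2+z^3/6+z^4/24
  (e.g. R(-1.11)=0.34136, |R|=0.34136)

Need |R(x)|<1, x<0.
x=-1.11: |R|=0.3414
|R(-1.65)|=0.2714 |R(-1.38)|=0.2853 |R(-1.03)|=0.3652
Bisect:
  x_lo=-3.4486 |R|=2.5556  x_hi=-0.2447 |R|=0.7829
  mid=-1.84666 |R|=0.29340 →hi
  mid=-2.64764 |R|=0.81154 →hi
  mid=-3.04813 |R|=1.47420 →lo
  mid=-2.84789 |R|=1.09855 →lo
  mid=-2.74776 |R|=0.94488 →hi
  mid=-2.79783 |R|=1.01906 →lo
  mid=-2.77279 |R|=0.98132 →hi
  ...
  [-2.78531,-2.78511] ⇒ x*=-2.7853
Stable set (-2.7853, 0).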